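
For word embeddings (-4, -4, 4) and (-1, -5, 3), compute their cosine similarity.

With u = (-4, -4, 4), v = (-1, -5, 3):
u·v = (-4)·(-1) + (-4)·(-5) + 4·3 = 4 + 20 + 12 = 36.
|u| = √((-4)² + (-4)² + 4²) = √48, |v| = √((-1)² + (-5)² + 3²) = √35, so |u||v| = √(48·35) = √1680.
cos θ = (u·v)/(|u||v|) = 36/√1680 ≈ 0.8783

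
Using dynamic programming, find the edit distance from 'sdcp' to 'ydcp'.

Let D[i][j] be the edit distance between the first i characters of 'sdcp' and the first j characters of 'ydcp', with D[i][0] = i, D[0][j] = j, and D[i][j] = D[i-1][j-1] if the characters match, else 1 + min(D[i-1][j], D[i][j-1], D[i-1][j-1]). Filling the table (rows: prefixes of 'sdcp', columns: prefixes of 'ydcp'):
     ε  y  d  c  p
  ε  0  1  2  3  4
  s  1  1  2  3  4
  d  2  2  1  2  3
  c  3  3  2  1  2
  p  4  4  3  2  1
The bottom-right entry gives D[4][4] = 1, so no sequence of fewer than 1 edit works. Backtracking through the table gives one optimal edit sequence (1 edit):
  sdcp → ydcp (sub s→y @1)
Edit distance = 1.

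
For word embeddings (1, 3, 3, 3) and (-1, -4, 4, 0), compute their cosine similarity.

With u = (1, 3, 3, 3), v = (-1, -4, 4, 0):
u·v = 1·(-1) + 3·(-4) + 3·4 + 3·0 = (-1) + (-12) + 12 + 0 = -1.
|u| = √(1² + 3² + 3² + 3²) = √28, |v| = √((-1)² + (-4)² + 4² + 0²) = √33, so |u||v| = √(28·33) = √924.
cos θ = (u·v)/(|u||v|) = -1/√924 ≈ -0.0329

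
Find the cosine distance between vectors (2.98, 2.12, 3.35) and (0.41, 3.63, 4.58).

With u = (2.98, 2.12, 3.35), v = (0.41, 3.63, 4.58):
u·v = 2.98·0.41 + 2.12·3.63 + 3.35·4.58 = 1.2218 + 7.6956 + 15.343 = 24.2604.
|u| = √(2.98² + 2.12² + 3.35²) = √(8.8804 + 4.4944 + 11.2225) = √24.5973, |v| = √(0.41² + 3.63² + 4.58²) = √(0.1681 + 13.1769 + 20.9764) = √34.3214.
cos θ = (u·v)/(|u||v|) = 24.2604/(√24.5973·√34.3214) ≈ 0.835
Cosine distance = 1 - cos θ ≈ 1 - 0.835 = 0.165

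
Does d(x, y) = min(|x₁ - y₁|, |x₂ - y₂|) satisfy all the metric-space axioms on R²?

No. d fails identity of indiscernibles: take x = (-3, 0) and y = (-3, 9). Then d(x,y) = min(|-3 - (-3)|, |0 - 9|) = min(0, 9) = 0, yet x ≠ y.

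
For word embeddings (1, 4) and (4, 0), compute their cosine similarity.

With u = (1, 4), v = (4, 0):
u·v = 1·4 + 4·0 = 4 + 0 = 4.
|u| = √(1² + 4²) = √17, |v| = √(4² + 0²) = √16, so |u||v| = √(17·16) = √272.
cos θ = (u·v)/(|u||v|) = 4/√272 ≈ 0.2425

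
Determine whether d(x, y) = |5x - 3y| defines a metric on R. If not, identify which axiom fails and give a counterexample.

No. d fails symmetry: d(7, 8) = |5·7 - 3·8| = |11| = 11, but d(8, 7) = |5·8 - 3·7| = |19| = 19. Since 11 ≠ 19, d(x,y) ≠ d(y,x) in general.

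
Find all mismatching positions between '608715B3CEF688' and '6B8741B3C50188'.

Differing positions: 2, 5, 6, 10, 11, 12. Hamming distance = 6.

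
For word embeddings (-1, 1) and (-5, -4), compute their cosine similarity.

With u = (-1, 1), v = (-5, -4):
u·v = (-1)·(-5) + 1·(-4) = 5 + (-4) = 1.
|u| = √((-1)² + 1²) = √2, |v| = √((-5)² + (-4)²) = √41, so |u||v| = √(2·41) = √82.
cos θ = (u·v)/(|u||v|) = 1/√82 ≈ 0.1104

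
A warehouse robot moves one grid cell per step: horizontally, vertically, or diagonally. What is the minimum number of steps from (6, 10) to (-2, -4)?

max(|x_i - y_i|) = max(|6 - (-2)|, |10 - (-4)|) = max(8, 14) = 14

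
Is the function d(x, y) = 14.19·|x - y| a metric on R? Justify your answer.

Yes. Since |x - y| is a metric on R and 14.19 > 0, the positive scalar multiple 14.19·|x - y| is also a metric: scaling by a positive constant preserves non-negativity, identity (d=0 ⟺ |x-y|=0 ⟺ x=y), symmetry, and the triangle inequality.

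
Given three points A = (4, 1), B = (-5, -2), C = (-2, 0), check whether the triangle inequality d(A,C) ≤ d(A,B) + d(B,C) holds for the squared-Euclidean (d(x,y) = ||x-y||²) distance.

d(A,B) = 9² + 3² = 90, d(B,C) = 3² + 2² = 13, d(A,C) = 6² + 1² = 37.
d(A,C) = 37 ≤ 90 + 13 = 103. Triangle inequality is satisfied.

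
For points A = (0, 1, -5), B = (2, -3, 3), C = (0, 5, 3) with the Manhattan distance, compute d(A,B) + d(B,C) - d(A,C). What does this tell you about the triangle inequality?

d(A,B) = 2 + 4 + 8 = 14, d(B,C) = 2 + 8 + 0 = 10, d(A,C) = 0 + 4 + 8 = 12.
d(A,B) + d(B,C) - d(A,C) = 14 + 10 - 12 = 24 - 12 = 12. This is ≥ 0, so the triangle inequality holds for these points.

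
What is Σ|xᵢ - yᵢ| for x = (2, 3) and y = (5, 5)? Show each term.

Σ|x_i - y_i| = |2 - 5| + |3 - 5| = 3 + 2 = 5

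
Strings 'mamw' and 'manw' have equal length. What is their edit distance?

Let D[i][j] be the edit distance between the first i characters of 'mamw' and the first j characters of 'manw', with D[i][0] = i, D[0][j] = j, and D[i][j] = D[i-1][j-1] if the characters match, else 1 + min(D[i-1][j], D[i][j-1], D[i-1][j-1]). Filling the table (rows: prefixes of 'mamw', columns: prefixes of 'manw'):
     ε  m  a  n  w
  ε  0  1  2  3  4
  m  1  0  1  2  3
  a  2  1  0  1  2
  m  3  2  1  1  2
  w  4  3  2  2  1
The bottom-right entry gives D[4][4] = 1, so no sequence of fewer than 1 edit works. Backtracking through the table gives one optimal edit sequence (1 edit):
  mamw → manw (sub m→n @3)
Edit distance = 1.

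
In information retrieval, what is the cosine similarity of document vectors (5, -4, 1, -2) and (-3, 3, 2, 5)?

With u = (5, -4, 1, -2), v = (-3, 3, 2, 5):
u·v = 5·(-3) + (-4)·3 + 1·2 + (-2)·5 = (-15) + (-12) + 2 + (-10) = -35.
|u| = √(5² + (-4)² + 1² + (-2)²) = √46, |v| = √((-3)² + 3² + 2² + 5²) = √47, so |u||v| = √(46·47) = √2162.
cos θ = (u·v)/(|u||v|) = -35/√2162 ≈ -0.7527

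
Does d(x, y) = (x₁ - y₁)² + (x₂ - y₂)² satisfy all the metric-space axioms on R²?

No. The squared Euclidean distance fails the triangle inequality. Counterexample: x = (0, 0), y = (5, 1), z = (10, 2). d(x,z) = 10² + 2² = 104, but d(x,y) + d(y,z) = (5² + 1²) + (5² + 1²) = 26 + 26 = 52. Since 104 > 52, the triangle inequality is violated. (Note: √d, the ordinary Euclidean distance, IS a metric.)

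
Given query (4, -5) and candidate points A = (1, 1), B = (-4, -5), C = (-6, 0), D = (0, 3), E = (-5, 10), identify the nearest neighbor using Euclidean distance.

Distances: d(A) ≈ 6.7082, d(B) = 8, d(C) ≈ 11.1803, d(D) ≈ 8.9443, d(E) ≈ 17.4929. Nearest: A = (1, 1) with distance 6.7082.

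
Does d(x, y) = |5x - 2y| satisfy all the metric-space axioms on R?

No. d fails symmetry: d(8, 1) = |5·8 - 2·1| = |38| = 38, but d(1, 8) = |5·1 - 2·8| = |-11| = 11. Since 38 ≠ 11, d(x,y) ≠ d(y,x) in general.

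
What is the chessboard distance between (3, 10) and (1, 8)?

max(|x_i - y_i|) = max(|3 - 1|, |10 - 8|) = max(2, 2) = 2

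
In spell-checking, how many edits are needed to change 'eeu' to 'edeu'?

Let D[i][j] be the edit distance between the first i characters of 'eeu' and the first j characters of 'edeu', with D[i][0] = i, D[0][j] = j, and D[i][j] = D[i-1][j-1] if the characters match, else 1 + min(D[i-1][j], D[i][j-1], D[i-1][j-1]). Filling the table (rows: prefixes of 'eeu', columns: prefixes of 'edeu'):
     ε  e  d  e  u
  ε  0  1  2  3  4
  e  1  0  1  2  3
  e  2  1  1  1  2
  u  3  2  2  2  1
The bottom-right entry gives D[3][4] = 1, so no sequence of fewer than 1 edit works. Backtracking through the table gives one optimal edit sequence (1 edit):
  eeu → edeu (ins d @2)
Edit distance = 1.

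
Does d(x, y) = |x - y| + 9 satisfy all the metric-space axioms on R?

No. d fails identity of indiscernibles (specifically d(x,x) = 0): d(-3, -3) = |-3 - (-3)| + 9 = 0 + 9 = 9 ≠ 0.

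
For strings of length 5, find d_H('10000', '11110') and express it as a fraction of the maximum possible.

Differing positions: 2, 3, 4. Hamming distance = 3. The maximum possible Hamming distance for length-5 strings is 5, so d_H/5 = 3/5 = 0.6.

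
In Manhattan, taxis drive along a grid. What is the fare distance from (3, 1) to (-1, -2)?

Σ|x_i - y_i| = |3 - (-1)| + |1 - (-2)| = 4 + 3 = 7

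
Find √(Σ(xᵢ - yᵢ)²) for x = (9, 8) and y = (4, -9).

√(Σ(x_i - y_i)²) = √((9 - 4)² + (8 - (-9))²)
= √(5² + 17²) = √(25 + 289) = √314 ≈ 17.72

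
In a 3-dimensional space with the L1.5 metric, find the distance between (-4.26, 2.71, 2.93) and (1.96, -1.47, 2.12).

(Σ|x_i - y_i|^1.5)^(1/1.5) = (|-4.26 - 1.96|^1.5 + |2.71 - (-1.47)|^1.5 + |2.93 - 2.12|^1.5)^(1/1.5)
= (6.22^1.5 + 4.18^1.5 + 0.81^1.5)^(1/1.5) ≈ (15.5126 + 8.546 + 0.729)^(1/1.5) = (24.7876)^(1/1.5) ≈ 8.5014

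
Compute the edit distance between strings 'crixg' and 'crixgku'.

Let D[i][j] be the edit distance between the first i characters of 'crixg' and the first j characters of 'crixgku', with D[i][0] = i, D[0][j] = j, and D[i][j] = D[i-1][j-1] if the characters match, else 1 + min(D[i-1][j], D[i][j-1], D[i-1][j-1]). Filling the table (rows: prefixes of 'crixg', columns: prefixes of 'crixgku'):
     ε  c  r  i  x  g  k  u
  ε  0  1  2  3  4  5  6  7
  c  1  0  1  2  3  4  5  6
  r  2  1  0  1  2  3  4  5
  i  3  2  1  0  1  2  3  4
  x  4  3  2  1  0  1  2  3
  g  5  4  3  2  1  0  1  2
The bottom-right entry gives D[5][7] = 2, so no sequence of fewer than 2 edits works. Backtracking through the table gives one optimal edit sequence (2 edits):
  crixg → crixgk (ins k @6)
  crixgk → crixgku (ins u @7)
Edit distance = 2.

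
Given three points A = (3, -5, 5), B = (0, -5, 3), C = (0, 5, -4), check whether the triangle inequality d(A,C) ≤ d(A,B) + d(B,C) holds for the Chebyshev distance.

d(A,B) = max(3, 0, 2) = 3, d(B,C) = max(0, 10, 7) = 10, d(A,C) = max(3, 10, 9) = 10.
d(A,C) = 10 ≤ 3 + 10 = 13. Triangle inequality is satisfied.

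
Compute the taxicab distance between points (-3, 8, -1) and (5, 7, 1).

Σ|x_i - y_i| = |-3 - 5| + |8 - 7| + |-1 - 1| = 8 + 1 + 2 = 11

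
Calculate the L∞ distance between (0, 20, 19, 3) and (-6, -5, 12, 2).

max(|x_i - y_i|) = max(|0 - (-6)|, |20 - (-5)|, |19 - 12|, |3 - 2|) = max(6, 25, 7, 1) = 25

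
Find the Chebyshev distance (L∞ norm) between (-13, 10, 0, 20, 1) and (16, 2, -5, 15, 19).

max(|x_i - y_i|) = max(|-13 - 16|, |10 - 2|, |0 - (-5)|, |20 - 15|, |1 - 19|) = max(29, 8, 5, 5, 18) = 29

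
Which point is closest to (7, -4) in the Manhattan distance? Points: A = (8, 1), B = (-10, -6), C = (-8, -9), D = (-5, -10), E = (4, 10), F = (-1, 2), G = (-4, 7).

Distances: d(A) = 6, d(B) = 19, d(C) = 20, d(D) = 18, d(E) = 17, d(F) = 14, d(G) = 22. Nearest: A = (8, 1) with distance 6.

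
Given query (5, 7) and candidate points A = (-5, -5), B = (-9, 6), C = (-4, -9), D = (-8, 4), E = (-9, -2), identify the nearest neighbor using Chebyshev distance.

Distances: d(A) = 12, d(B) = 14, d(C) = 16, d(D) = 13, d(E) = 14. Nearest: A = (-5, -5) with distance 12.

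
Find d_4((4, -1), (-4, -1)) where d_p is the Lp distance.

(Σ|x_i - y_i|^4)^(1/4) = (|4 - (-4)|^4 + |-1 - (-1)|^4)^(1/4)
= (8^4 + 0^4)^(1/4) = (4096 + 0)^(1/4) = (4096)^(1/4) = 8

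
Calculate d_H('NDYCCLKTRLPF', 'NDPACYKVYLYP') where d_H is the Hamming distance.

Differing positions: 3, 4, 6, 8, 9, 11, 12. Hamming distance = 7.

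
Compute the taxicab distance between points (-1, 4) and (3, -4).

Σ|x_i - y_i| = |-1 - 3| + |4 - (-4)| = 4 + 8 = 12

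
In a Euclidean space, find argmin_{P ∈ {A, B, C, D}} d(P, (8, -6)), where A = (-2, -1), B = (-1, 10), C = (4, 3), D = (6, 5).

Distances: d(A) ≈ 11.1803, d(B) ≈ 18.3576, d(C) ≈ 9.8489, d(D) ≈ 11.1803. Nearest: C = (4, 3) with distance 9.8489.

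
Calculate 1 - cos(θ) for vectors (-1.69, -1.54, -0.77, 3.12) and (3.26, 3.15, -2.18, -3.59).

With u = (-1.69, -1.54, -0.77, 3.12), v = (3.26, 3.15, -2.18, -3.59):
u·v = (-1.69)·3.26 + (-1.54)·3.15 + (-0.77)·(-2.18) + 3.12·(-3.59) = (-5.5094) + (-4.851) + 1.6786 + (-11.2008) = -19.8826.
|u| = √((-1.69)² + (-1.54)² + (-0.77)² + 3.12²) = √(2.8561 + 2.3716 + 0.5929 + 9.7344) = √15.555, |v| = √(3.26² + 3.15² + (-2.18)² + (-3.59)²) = √(10.6276 + 9.9225 + 4.7524 + 12.8881) = √38.1906.
cos θ = (u·v)/(|u||v|) = -19.8826/(√15.555·√38.1906) ≈ -0.8158
Cosine distance = 1 - cos θ ≈ 1 - (-0.8158) = 1.8158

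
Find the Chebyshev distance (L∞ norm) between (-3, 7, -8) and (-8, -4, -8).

max(|x_i - y_i|) = max(|-3 - (-8)|, |7 - (-4)|, |-8 - (-8)|) = max(5, 11, 0) = 11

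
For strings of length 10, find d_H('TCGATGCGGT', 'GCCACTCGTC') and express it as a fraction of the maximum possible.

Differing positions: 1, 3, 5, 6, 9, 10. Hamming distance = 6. The maximum possible Hamming distance for length-10 strings is 10, so d_H/10 = 6/10 = 0.6.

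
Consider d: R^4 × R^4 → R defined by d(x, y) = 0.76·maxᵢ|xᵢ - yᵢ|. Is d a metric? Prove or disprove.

Yes. The L∞ (Chebyshev) norm induces a metric on R^4, and multiplying a metric by a positive constant 0.76 > 0 preserves all four axioms: non-negativity (0.76·||x-y|| ≥ 0), identity (0.76·||x-y|| = 0 ⟺ ||x-y|| = 0 ⟺ x = y), symmetry (||x-y|| = ||y-x||), and the triangle inequality (0.76·||x-z|| ≤ 0.76·||x-y|| + 0.76·||y-z||). So d is a metric.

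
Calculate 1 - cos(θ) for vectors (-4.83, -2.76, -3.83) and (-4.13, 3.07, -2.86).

With u = (-4.83, -2.76, -3.83), v = (-4.13, 3.07, -2.86):
u·v = (-4.83)·(-4.13) + (-2.76)·3.07 + (-3.83)·(-2.86) = 19.9479 + (-8.4732) + 10.9538 = 22.4285.
|u| = √((-4.83)² + (-2.76)² + (-3.83)²) = √(23.3289 + 7.6176 + 14.6689) = √45.6154, |v| = √((-4.13)² + 3.07² + (-2.86)²) = √(17.0569 + 9.4249 + 8.1796) = √34.6614.
cos θ = (u·v)/(|u||v|) = 22.4285/(√45.6154·√34.6614) ≈ 0.5641
Cosine distance = 1 - cos θ ≈ 1 - 0.5641 = 0.4359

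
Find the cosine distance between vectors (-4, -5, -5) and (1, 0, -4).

With u = (-4, -5, -5), v = (1, 0, -4):
u·v = (-4)·1 + (-5)·0 + (-5)·(-4) = (-4) + 0 + 20 = 16.
|u| = √((-4)² + (-5)² + (-5)²) = √66, |v| = √(1² + 0² + (-4)²) = √17, so |u||v| = √(66·17) = √1122.
cos θ = (u·v)/(|u||v|) = 16/√1122 ≈ 0.4777
Cosine distance = 1 - cos θ ≈ 1 - 0.4777 = 0.5223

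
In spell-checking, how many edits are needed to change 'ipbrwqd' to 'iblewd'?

Let D[i][j] be the edit distance between the first i characters of 'ipbrwqd' and the first j characters of 'iblewd', with D[i][0] = i, D[0][j] = j, and D[i][j] = D[i-1][j-1] if the characters match, else 1 + min(D[i-1][j], D[i][j-1], D[i-1][j-1]). Filling the table (rows: prefixes of 'ipbrwqd', columns: prefixes of 'iblewd'):
     ε  i  b  l  e  w  d
  ε  0  1  2  3  4  5  6
  i  1  0  1  2  3  4  5
  p  2  1  1  2  3  4  5
  b  3  2  1  2  3  4  5
  r  4  3  2  2  3  4  5
  w  5  4  3  3  3  3  4
  q  6  5  4  4  4  4  4
  d  7  6  5  5  5  5  4
The bottom-right entry gives D[7][6] = 4, so no sequence of fewer than 4 edits works. Backtracking through the table gives one optimal edit sequence (4 edits):
  ipbrwqd → ibrwqd (del p @2)
  ibrwqd → iblwqd (sub r→l @3)
  iblwqd → ibleqd (sub w→e @4)
  ibleqd → iblewd (sub q→w @5)
Edit distance = 4.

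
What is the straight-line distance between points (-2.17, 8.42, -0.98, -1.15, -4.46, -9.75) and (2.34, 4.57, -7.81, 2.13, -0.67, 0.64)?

√(Σ(x_i - y_i)²) = √((-2.17 - 2.34)² + (8.42 - 4.57)² + (-0.98 - (-7.81))² + (-1.15 - 2.13)² + (-4.46 - (-0.67))² + (-9.75 - 0.64)²)
= √((-4.51)² + 3.85² + 6.83² + (-3.28)² + (-3.79)² + (-10.39)²) = √(20.3401 + 14.8225 + 46.6489 + 10.7584 + 14.3641 + 107.9521) = √214.8861 ≈ 14.659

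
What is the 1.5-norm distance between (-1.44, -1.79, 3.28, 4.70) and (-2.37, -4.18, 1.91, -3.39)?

(Σ|x_i - y_i|^1.5)^(1/1.5) = (|-1.44 - (-2.37)|^1.5 + |-1.79 - (-4.18)|^1.5 + |3.28 - 1.91|^1.5 + |4.7 - (-3.39)|^1.5)^(1/1.5)
= (0.93^1.5 + 2.39^1.5 + 1.37^1.5 + 8.09^1.5)^(1/1.5) ≈ (0.8969 + 3.6949 + 1.6035 + 23.0103)^(1/1.5) = (29.2056)^(1/1.5) ≈ 9.4837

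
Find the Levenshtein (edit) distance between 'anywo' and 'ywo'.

Let D[i][j] be the edit distance between the first i characters of 'anywo' and the first j characters of 'ywo', with D[i][0] = i, D[0][j] = j, and D[i][j] = D[i-1][j-1] if the characters match, else 1 + min(D[i-1][j], D[i][j-1], D[i-1][j-1]). Filling the table (rows: prefixes of 'anywo', columns: prefixes of 'ywo'):
     ε  y  w  o
  ε  0  1  2  3
  a  1  1  2  3
  n  2  2  2  3
  y  3  2  3  3
  w  4  3  2  3
  o  5  4  3  2
The bottom-right entry gives D[5][3] = 2, so no sequence of fewer than 2 edits works. Backtracking through the table gives one optimal edit sequence (2 edits):
  anywo → nywo (del a @1)
  nywo → ywo (del n @1)
Edit distance = 2.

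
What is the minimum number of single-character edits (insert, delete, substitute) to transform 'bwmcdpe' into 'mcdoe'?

Let D[i][j] be the edit distance between the first i characters of 'bwmcdpe' and the first j characters of 'mcdoe', with D[i][0] = i, D[0][j] = j, and D[i][j] = D[i-1][j-1] if the characters match, else 1 + min(D[i-1][j], D[i][j-1], D[i-1][j-1]). Filling the table (rows: prefixes of 'bwmcdpe', columns: prefixes of 'mcdoe'):
     ε  m  c  d  o  e
  ε  0  1  2  3  4  5
  b  1  1  2  3  4  5
  w  2  2  2  3  4  5
  m  3  2  3  3  4  5
  c  4  3  2  3  4  5
  d  5  4  3  2  3  4
  p  6  5  4  3  3  4
  e  7  6  5  4  4  3
The bottom-right entry gives D[7][5] = 3, so no sequence of fewer than 3 edits works. Backtracking through the table gives one optimal edit sequence (3 edits):
  bwmcdpe → wmcdpe (del b @1)
  wmcdpe → mcdpe (del w @1)
  mcdpe → mcdoe (sub p→o @4)
Edit distance = 3.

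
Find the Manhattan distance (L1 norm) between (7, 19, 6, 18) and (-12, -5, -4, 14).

Σ|x_i - y_i| = |7 - (-12)| + |19 - (-5)| + |6 - (-4)| + |18 - 14| = 19 + 24 + 10 + 4 = 57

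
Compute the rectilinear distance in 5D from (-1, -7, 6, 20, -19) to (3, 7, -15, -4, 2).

Σ|x_i - y_i| = |-1 - 3| + |-7 - 7| + |6 - (-15)| + |20 - (-4)| + |-19 - 2| = 4 + 14 + 21 + 24 + 21 = 84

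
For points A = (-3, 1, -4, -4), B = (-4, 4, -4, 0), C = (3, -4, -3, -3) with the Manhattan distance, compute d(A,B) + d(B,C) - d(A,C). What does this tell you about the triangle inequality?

d(A,B) = 1 + 3 + 0 + 4 = 8, d(B,C) = 7 + 8 + 1 + 3 = 19, d(A,C) = 6 + 5 + 1 + 1 = 13.
d(A,B) + d(B,C) - d(A,C) = 8 + 19 - 13 = 27 - 13 = 14. This is ≥ 0, so the triangle inequality holds for these points.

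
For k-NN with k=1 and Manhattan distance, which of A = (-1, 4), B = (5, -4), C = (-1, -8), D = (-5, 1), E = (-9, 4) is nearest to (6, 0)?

Distances: d(A) = 11, d(B) = 5, d(C) = 15, d(D) = 12, d(E) = 19. Nearest: B = (5, -4) with distance 5.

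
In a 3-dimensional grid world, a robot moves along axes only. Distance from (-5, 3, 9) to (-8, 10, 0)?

Σ|x_i - y_i| = |-5 - (-8)| + |3 - 10| + |9 - 0| = 3 + 7 + 9 = 19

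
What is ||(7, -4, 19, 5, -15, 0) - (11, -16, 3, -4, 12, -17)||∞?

max(|x_i - y_i|) = max(|7 - 11|, |-4 - (-16)|, |19 - 3|, |5 - (-4)|, |-15 - 12|, |0 - (-17)|) = max(4, 12, 16, 9, 27, 17) = 27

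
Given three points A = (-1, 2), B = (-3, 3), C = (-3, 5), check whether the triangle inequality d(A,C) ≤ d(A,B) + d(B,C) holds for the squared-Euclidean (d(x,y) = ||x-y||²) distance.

d(A,B) = 2² + 1² = 5, d(B,C) = 0² + 2² = 4, d(A,C) = 2² + 3² = 13.
d(A,C) = 13 > 5 + 4 = 9. Triangle inequality is VIOLATED. (Squared-Euclidean is not a metric — this is a counterexample.)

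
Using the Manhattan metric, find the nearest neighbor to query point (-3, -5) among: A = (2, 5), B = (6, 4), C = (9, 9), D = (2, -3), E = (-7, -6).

Distances: d(A) = 15, d(B) = 18, d(C) = 26, d(D) = 7, d(E) = 5. Nearest: E = (-7, -6) with distance 5.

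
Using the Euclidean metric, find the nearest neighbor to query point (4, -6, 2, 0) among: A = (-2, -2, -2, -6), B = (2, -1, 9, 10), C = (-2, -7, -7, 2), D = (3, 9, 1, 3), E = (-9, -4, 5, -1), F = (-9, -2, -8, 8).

Distances: d(A) ≈ 10.198, d(B) ≈ 13.3417, d(C) ≈ 11.0454, d(D) ≈ 15.3623, d(E) ≈ 13.5277, d(F) ≈ 18.6815. Nearest: A = (-2, -2, -2, -6) with distance 10.198.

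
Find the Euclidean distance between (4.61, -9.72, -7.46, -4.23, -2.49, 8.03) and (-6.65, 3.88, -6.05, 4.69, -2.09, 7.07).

√(Σ(x_i - y_i)²) = √((4.61 - (-6.65))² + (-9.72 - 3.88)² + (-7.46 - (-6.05))² + (-4.23 - 4.69)² + (-2.49 - (-2.09))² + (8.03 - 7.07)²)
= √(11.26² + (-13.6)² + (-1.41)² + (-8.92)² + (-0.4)² + 0.96²) = √(126.7876 + 184.96 + 1.9881 + 79.5664 + 0.16 + 0.9216) = √394.3837 ≈ 19.8591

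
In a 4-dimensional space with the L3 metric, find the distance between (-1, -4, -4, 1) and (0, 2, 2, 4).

(Σ|x_i - y_i|^3)^(1/3) = (|-1 - 0|^3 + |-4 - 2|^3 + |-4 - 2|^3 + |1 - 4|^3)^(1/3)
= (1^3 + 6^3 + 6^3 + 3^3)^(1/3) = (1 + 216 + 216 + 27)^(1/3) = (460)^(1/3) ≈ 7.7194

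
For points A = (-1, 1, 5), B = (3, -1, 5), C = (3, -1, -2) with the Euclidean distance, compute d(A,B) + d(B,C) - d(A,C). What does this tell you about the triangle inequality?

d(A,B) = √(4² + 2² + 0²) = √20 ≈ 4.4721, d(B,C) = √(0² + 0² + 7²) = √49 = 7, d(A,C) = √(4² + 2² + 7²) = √69 ≈ 8.3066.
d(A,B) + d(B,C) - d(A,C) = 4.4721 + 7 - 8.3066 = 11.4721 - 8.3066 = 3.1655 (to 4 decimal places). This is ≥ 0, so the triangle inequality holds for these points.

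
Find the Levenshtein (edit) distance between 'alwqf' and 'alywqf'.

Let D[i][j] be the edit distance between the first i characters of 'alwqf' and the first j characters of 'alywqf', with D[i][0] = i, D[0][j] = j, and D[i][j] = D[i-1][j-1] if the characters match, else 1 + min(D[i-1][j], D[i][j-1], D[i-1][j-1]). Filling the table (rows: prefixes of 'alwqf', columns: prefixes of 'alywqf'):
     ε  a  l  y  w  q  f
  ε  0  1  2  3  4  5  6
  a  1  0  1  2  3  4  5
  l  2  1  0  1  2  3  4
  w  3  2  1  1  1  2  3
  q  4  3  2  2  2  1  2
  f  5  4  3  3  3  2  1
The bottom-right entry gives D[5][6] = 1, so no sequence of fewer than 1 edit works. Backtracking through the table gives one optimal edit sequence (1 edit):
  alwqf → alywqf (ins y @3)
Edit distance = 1.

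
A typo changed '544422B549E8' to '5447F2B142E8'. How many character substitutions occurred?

Differing positions: 4, 5, 8, 10. Hamming distance = 4.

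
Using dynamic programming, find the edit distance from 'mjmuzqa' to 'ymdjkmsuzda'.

Let D[i][j] be the edit distance between the first i characters of 'mjmuzqa' and the first j characters of 'ymdjkmsuzda', with D[i][0] = i, D[0][j] = j, and D[i][j] = D[i-1][j-1] if the characters match, else 1 + min(D[i-1][j], D[i][j-1], D[i-1][j-1]). Filling the table (rows: prefixes of 'mjmuzqa', columns: prefixes of 'ymdjkmsuzda'):
     ε  y  m  d  j  k  m  s  u  z  d  a
  ε  0  1  2  3  4  5  6  7  8  9 10 11
  m  1  1  1  2  3  4  5  6  7  8  9 10
  j  2  2  2  2  2  3  4  5  6  7  8  9
  m  3  3  2  3  3  3  3  4  5  6  7  8
  u  4  4  3  3  4  4  4  4  4  5  6  7
  z  5  5  4  4  4  5  5  5  5  4  5  6
  q  6  6  5  5  5  5  6  6  6  5  5  6
  a  7  7  6  6  6  6  6  7  7  6  6  5
The bottom-right entry gives D[7][11] = 5, so no sequence of fewer than 5 edits works. Backtracking through the table gives one optimal edit sequence (5 edits):
  mjmuzqa → ymjmuzqa (ins y @1)
  ymjmuzqa → ymdjmuzqa (ins d @3)
  ymdjmuzqa → ymdjkmuzqa (ins k @5)
  ymdjkmuzqa → ymdjkmsuzqa (ins s @7)
  ymdjkmsuzqa → ymdjkmsuzda (sub q→d @10)
Edit distance = 5.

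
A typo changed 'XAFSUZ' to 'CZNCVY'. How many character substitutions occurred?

Differing positions: 1, 2, 3, 4, 5, 6. Hamming distance = 6.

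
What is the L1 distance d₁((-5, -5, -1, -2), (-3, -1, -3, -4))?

Σ|x_i - y_i| = |-5 - (-3)| + |-5 - (-1)| + |-1 - (-3)| + |-2 - (-4)| = 2 + 4 + 2 + 2 = 10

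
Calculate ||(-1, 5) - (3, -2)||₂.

√(Σ(x_i - y_i)²) = √((-1 - 3)² + (5 - (-2))²)
= √((-4)² + 7²) = √(16 + 49) = √65 ≈ 8.0623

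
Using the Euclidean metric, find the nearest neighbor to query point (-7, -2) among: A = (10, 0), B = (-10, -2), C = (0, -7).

Distances: d(A) ≈ 17.1172, d(B) = 3, d(C) ≈ 8.6023. Nearest: B = (-10, -2) with distance 3.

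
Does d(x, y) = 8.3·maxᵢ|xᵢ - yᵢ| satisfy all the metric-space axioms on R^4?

Yes. The L∞ (Chebyshev) norm induces a metric on R^4, and multiplying a metric by a positive constant 8.3 > 0 preserves all four axioms: non-negativity (8.3·||x-y|| ≥ 0), identity (8.3·||x-y|| = 0 ⟺ ||x-y|| = 0 ⟺ x = y), symmetry (||x-y|| = ||y-x||), and the triangle inequality (8.3·||x-z|| ≤ 8.3·||x-y|| + 8.3·||y-z||). So d is a metric.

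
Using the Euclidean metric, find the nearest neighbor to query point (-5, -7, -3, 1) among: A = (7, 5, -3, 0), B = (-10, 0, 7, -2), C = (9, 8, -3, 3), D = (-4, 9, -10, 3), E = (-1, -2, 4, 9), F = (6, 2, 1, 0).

Distances: d(A) = 17, d(B) ≈ 13.5277, d(C) ≈ 20.6155, d(D) ≈ 17.6068, d(E) ≈ 12.4097, d(F) ≈ 14.7986. Nearest: E = (-1, -2, 4, 9) with distance 12.4097.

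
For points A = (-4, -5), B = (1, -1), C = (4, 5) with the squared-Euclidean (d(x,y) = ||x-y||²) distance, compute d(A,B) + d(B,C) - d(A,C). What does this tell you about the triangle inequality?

d(A,B) = 5² + 4² = 41, d(B,C) = 3² + 6² = 45, d(A,C) = 8² + 10² = 164.
d(A,B) + d(B,C) - d(A,C) = 41 + 45 - 164 = 86 - 164 = -78. This is < 0, so the triangle inequality FAILS for these points (squared-Euclidean is not a metric).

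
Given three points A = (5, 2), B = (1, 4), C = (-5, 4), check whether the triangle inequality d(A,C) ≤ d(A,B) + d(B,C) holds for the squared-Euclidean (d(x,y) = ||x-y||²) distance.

d(A,B) = 4² + 2² = 20, d(B,C) = 6² + 0² = 36, d(A,C) = 10² + 2² = 104.
d(A,C) = 104 > 20 + 36 = 56. Triangle inequality is VIOLATED. (Squared-Euclidean is not a metric — this is a counterexample.)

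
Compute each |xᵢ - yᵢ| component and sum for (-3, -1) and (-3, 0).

Σ|x_i - y_i| = |-3 - (-3)| + |-1 - 0| = 0 + 1 = 1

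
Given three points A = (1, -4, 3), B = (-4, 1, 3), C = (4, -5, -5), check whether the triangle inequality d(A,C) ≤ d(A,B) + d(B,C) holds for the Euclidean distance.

d(A,B) = √(5² + 5² + 0²) = √50 ≈ 7.0711, d(B,C) = √(8² + 6² + 8²) = √164 ≈ 12.8062, d(A,C) = √(3² + 1² + 8²) = √74 ≈ 8.6023.
d(A,C) ≈ 8.6023 ≤ 7.0711 + 12.8062 = 19.8773. Triangle inequality is satisfied.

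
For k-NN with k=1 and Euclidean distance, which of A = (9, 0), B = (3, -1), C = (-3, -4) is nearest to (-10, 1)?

Distances: d(A) ≈ 19.0263, d(B) ≈ 13.1529, d(C) ≈ 8.6023. Nearest: C = (-3, -4) with distance 8.6023.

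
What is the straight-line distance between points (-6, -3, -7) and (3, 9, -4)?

√(Σ(x_i - y_i)²) = √((-6 - 3)² + (-3 - 9)² + (-7 - (-4))²)
= √((-9)² + (-12)² + (-3)²) = √(81 + 144 + 9) = √234 ≈ 15.2971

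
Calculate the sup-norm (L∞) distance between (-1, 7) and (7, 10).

max(|x_i - y_i|) = max(|-1 - 7|, |7 - 10|) = max(8, 3) = 8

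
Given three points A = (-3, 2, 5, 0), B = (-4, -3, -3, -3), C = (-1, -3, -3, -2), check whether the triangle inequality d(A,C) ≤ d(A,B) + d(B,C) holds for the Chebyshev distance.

d(A,B) = max(1, 5, 8, 3) = 8, d(B,C) = max(3, 0, 0, 1) = 3, d(A,C) = max(2, 5, 8, 2) = 8.
d(A,C) = 8 ≤ 8 + 3 = 11. Triangle inequality is satisfied.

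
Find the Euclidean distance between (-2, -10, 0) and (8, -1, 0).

√(Σ(x_i - y_i)²) = √((-2 - 8)² + (-10 - (-1))² + (0 - 0)²)
= √((-10)² + (-9)² + 0²) = √(100 + 81 + 0) = √181 ≈ 13.4536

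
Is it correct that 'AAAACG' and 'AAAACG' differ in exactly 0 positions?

Differing positions: none. Hamming distance = 0, so the claim is true.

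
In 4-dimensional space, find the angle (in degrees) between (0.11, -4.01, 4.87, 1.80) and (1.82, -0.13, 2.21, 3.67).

With u = (0.11, -4.01, 4.87, 1.80), v = (1.82, -0.13, 2.21, 3.67):
u·v = 0.11·1.82 + (-4.01)·(-0.13) + 4.87·2.21 + 1.8·3.67 = 0.2002 + 0.5213 + 10.7627 + 6.606 = 18.0902.
|u| = √(0.11² + (-4.01)² + 4.87² + 1.8²) = √(0.0121 + 16.0801 + 23.7169 + 3.24) = √43.0491, |v| = √(1.82² + (-0.13)² + 2.21² + 3.67²) = √(3.3124 + 0.0169 + 4.8841 + 13.4689) = √21.6823.
cos θ = (u·v)/(|u||v|) = 18.0902/(√43.0491·√21.6823) ≈ 0.592119
θ = arccos(0.592119) ≈ 53.69°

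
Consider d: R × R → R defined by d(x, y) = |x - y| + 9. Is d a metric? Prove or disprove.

No. d fails identity of indiscernibles (specifically d(x,x) = 0): d(0, 0) = |0 - 0| + 9 = 0 + 9 = 9 ≠ 0.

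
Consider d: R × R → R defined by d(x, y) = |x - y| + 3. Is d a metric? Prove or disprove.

No. d fails identity of indiscernibles (specifically d(x,x) = 0): d(-8, -8) = |-8 - (-8)| + 3 = 0 + 3 = 3 ≠ 0.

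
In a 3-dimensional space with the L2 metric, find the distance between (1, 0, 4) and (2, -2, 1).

(Σ|x_i - y_i|^2)^(1/2) = (|1 - 2|^2 + |0 - (-2)|^2 + |4 - 1|^2)^(1/2)
= (1^2 + 2^2 + 3^2)^(1/2) = (1 + 4 + 9)^(1/2) = (14)^(1/2) ≈ 3.7417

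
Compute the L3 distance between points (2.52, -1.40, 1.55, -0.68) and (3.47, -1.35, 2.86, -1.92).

(Σ|x_i - y_i|^3)^(1/3) = (|2.52 - 3.47|^3 + |-1.4 - (-1.35)|^3 + |1.55 - 2.86|^3 + |-0.68 - (-1.92)|^3)^(1/3)
= (0.95^3 + 0.05^3 + 1.31^3 + 1.24^3)^(1/3) ≈ (0.8574 + 0.0001 + 2.2481 + 1.9066)^(1/3) = (5.0122)^(1/3) ≈ 1.7114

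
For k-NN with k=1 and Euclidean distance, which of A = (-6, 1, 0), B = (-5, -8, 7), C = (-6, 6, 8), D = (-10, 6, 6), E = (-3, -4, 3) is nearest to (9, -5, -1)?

Distances: d(A) ≈ 16.1864, d(B) ≈ 16.4012, d(C) ≈ 20.664, d(D) ≈ 23.0434, d(E) ≈ 12.6886. Nearest: E = (-3, -4, 3) with distance 12.6886.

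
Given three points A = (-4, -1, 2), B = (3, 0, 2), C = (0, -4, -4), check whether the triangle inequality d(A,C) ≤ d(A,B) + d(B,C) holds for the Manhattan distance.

d(A,B) = 7 + 1 + 0 = 8, d(B,C) = 3 + 4 + 6 = 13, d(A,C) = 4 + 3 + 6 = 13.
d(A,C) = 13 ≤ 8 + 13 = 21. Triangle inequality is satisfied.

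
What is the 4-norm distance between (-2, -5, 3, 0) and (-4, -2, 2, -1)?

(Σ|x_i - y_i|^4)^(1/4) = (|-2 - (-4)|^4 + |-5 - (-2)|^4 + |3 - 2|^4 + |0 - (-1)|^4)^(1/4)
= (2^4 + 3^4 + 1^4 + 1^4)^(1/4) = (16 + 81 + 1 + 1)^(1/4) = (99)^(1/4) ≈ 3.1543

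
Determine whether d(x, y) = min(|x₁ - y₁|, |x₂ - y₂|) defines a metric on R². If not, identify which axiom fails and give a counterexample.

No. d fails identity of indiscernibles: take x = (-3, 0) and y = (-3, 8). Then d(x,y) = min(|-3 - (-3)|, |0 - 8|) = min(0, 8) = 0, yet x ≠ y.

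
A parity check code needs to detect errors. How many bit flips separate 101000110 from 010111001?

Differing positions: 1, 2, 3, 4, 5, 6, 7, 8, 9. Hamming distance = 9.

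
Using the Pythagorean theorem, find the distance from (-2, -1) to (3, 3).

√(Σ(x_i - y_i)²) = √((-2 - 3)² + (-1 - 3)²)
= √((-5)² + (-4)²) = √(25 + 16) = √41 ≈ 6.4031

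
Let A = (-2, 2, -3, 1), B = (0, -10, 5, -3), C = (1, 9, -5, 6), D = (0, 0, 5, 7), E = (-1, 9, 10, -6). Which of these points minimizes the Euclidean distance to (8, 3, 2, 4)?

Distances: d(A) ≈ 11.619, d(B) ≈ 17.0587, d(C) ≈ 11.7473, d(D) ≈ 9.5394, d(E) ≈ 16.7631. Nearest: D = (0, 0, 5, 7) with distance 9.5394.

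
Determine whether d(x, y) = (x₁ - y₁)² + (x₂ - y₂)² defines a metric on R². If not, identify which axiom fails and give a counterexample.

No. The squared Euclidean distance fails the triangle inequality. Counterexample: x = (0, 0), y = (5, 3), z = (10, 6). d(x,z) = 10² + 6² = 136, but d(x,y) + d(y,z) = (5² + 3²) + (5² + 3²) = 34 + 34 = 68. Since 136 > 68, the triangle inequality is violated. (Note: √d, the ordinary Euclidean distance, IS a metric.)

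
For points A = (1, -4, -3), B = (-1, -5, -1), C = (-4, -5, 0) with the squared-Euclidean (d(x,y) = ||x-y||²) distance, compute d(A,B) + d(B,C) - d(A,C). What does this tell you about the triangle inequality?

d(A,B) = 2² + 1² + 2² = 9, d(B,C) = 3² + 0² + 1² = 10, d(A,C) = 5² + 1² + 3² = 35.
d(A,B) + d(B,C) - d(A,C) = 9 + 10 - 35 = 19 - 35 = -16. This is < 0, so the triangle inequality FAILS for these points (squared-Euclidean is not a metric).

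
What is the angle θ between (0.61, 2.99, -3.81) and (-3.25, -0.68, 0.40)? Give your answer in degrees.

With u = (0.61, 2.99, -3.81), v = (-3.25, -0.68, 0.40):
u·v = 0.61·(-3.25) + 2.99·(-0.68) + (-3.81)·0.4 = (-1.9825) + (-2.0332) + (-1.524) = -5.5397.
|u| = √(0.61² + 2.99² + (-3.81)²) = √(0.3721 + 8.9401 + 14.5161) = √23.8283, |v| = √((-3.25)² + (-0.68)² + 0.4²) = √(10.5625 + 0.4624 + 0.16) = √11.1849.
cos θ = (u·v)/(|u||v|) = -5.5397/(√23.8283·√11.1849) ≈ -0.339331
θ = arccos(-0.339331) ≈ 109.84°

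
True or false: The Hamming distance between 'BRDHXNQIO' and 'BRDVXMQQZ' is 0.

Differing positions: 4, 6, 8, 9. Hamming distance = 4, so the claim that d_H = 0 is false.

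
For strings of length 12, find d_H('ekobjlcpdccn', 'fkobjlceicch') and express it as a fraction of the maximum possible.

Differing positions: 1, 8, 9, 12. Hamming distance = 4. The maximum possible Hamming distance for length-12 strings is 12, so d_H/12 = 4/12 ≈ 0.3333.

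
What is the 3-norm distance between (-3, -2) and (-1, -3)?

(Σ|x_i - y_i|^3)^(1/3) = (|-3 - (-1)|^3 + |-2 - (-3)|^3)^(1/3)
= (2^3 + 1^3)^(1/3) = (8 + 1)^(1/3) = (9)^(1/3) ≈ 2.0801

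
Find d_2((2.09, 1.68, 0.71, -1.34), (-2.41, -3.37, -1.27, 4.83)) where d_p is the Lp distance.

(Σ|x_i - y_i|^2)^(1/2) = (|2.09 - (-2.41)|^2 + |1.68 - (-3.37)|^2 + |0.71 - (-1.27)|^2 + |-1.34 - 4.83|^2)^(1/2)
= (4.5^2 + 5.05^2 + 1.98^2 + 6.17^2)^(1/2) = (20.25 + 25.5025 + 3.9204 + 38.0689)^(1/2) = (87.7418)^(1/2) ≈ 9.3671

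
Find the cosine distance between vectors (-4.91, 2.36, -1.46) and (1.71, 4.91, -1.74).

With u = (-4.91, 2.36, -1.46), v = (1.71, 4.91, -1.74):
u·v = (-4.91)·1.71 + 2.36·4.91 + (-1.46)·(-1.74) = (-8.3961) + 11.5876 + 2.5404 = 5.7319.
|u| = √((-4.91)² + 2.36² + (-1.46)²) = √(24.1081 + 5.5696 + 2.1316) = √31.8093, |v| = √(1.71² + 4.91² + (-1.74)²) = √(2.9241 + 24.1081 + 3.0276) = √30.0598.
cos θ = (u·v)/(|u||v|) = 5.7319/(√31.8093·√30.0598) ≈ 0.1854
Cosine distance = 1 - cos θ ≈ 1 - 0.1854 = 0.8146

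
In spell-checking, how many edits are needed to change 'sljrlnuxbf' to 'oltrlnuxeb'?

Let D[i][j] be the edit distance between the first i characters of 'sljrlnuxbf' and the first j characters of 'oltrlnuxeb', with D[i][0] = i, D[0][j] = j, and D[i][j] = D[i-1][j-1] if the characters match, else 1 + min(D[i-1][j], D[i][j-1], D[i-1][j-1]). Filling the table (rows: prefixes of 'sljrlnuxbf', columns: prefixes of 'oltrlnuxeb'):
     ε  o  l  t  r  l  n  u  x  e  b
  ε  0  1  2  3  4  5  6  7  8  9 10
  s  1  1  2  3  4  5  6  7  8  9 10
  l  2  2  1  2  3  4  5  6  7  8  9
  j  3  3  2  2  3  4  5  6  7  8  9
  r  4  4  3  3  2  3  4  5  6  7  8
  l  5  5  4  4  3  2  3  4  5  6  7
  n  6  6  5  5  4  3  2  3  4  5  6
  u  7  7  6  6  5  4  3  2  3  4  5
  x  8  8  7  7  6  5  4  3  2  3  4
  b  9  9  8  8  7  6  5  4  3  3  3
  f 10 10  9  9  8  7  6  5  4  4  4
The bottom-right entry gives D[10][10] = 4, so no sequence of fewer than 4 edits works. Backtracking through the table gives one optimal edit sequence (4 edits):
  sljrlnuxbf → oljrlnuxbf (sub s→o @1)
  oljrlnuxbf → oltrlnuxbf (sub j→t @3)
  oltrlnuxbf → oltrlnuxef (sub b→e @9)
  oltrlnuxef → oltrlnuxeb (sub f→b @10)
Edit distance = 4.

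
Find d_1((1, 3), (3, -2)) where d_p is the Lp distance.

Σ|x_i - y_i| = |1 - 3| + |3 - (-2)| = 2 + 5 = 7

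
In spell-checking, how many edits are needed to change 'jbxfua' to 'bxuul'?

Let D[i][j] be the edit distance between the first i characters of 'jbxfua' and the first j characters of 'bxuul', with D[i][0] = i, D[0][j] = j, and D[i][j] = D[i-1][j-1] if the characters match, else 1 + min(D[i-1][j], D[i][j-1], D[i-1][j-1]). Filling the table (rows: prefixes of 'jbxfua', columns: prefixes of 'bxuul'):
     ε  b  x  u  u  l
  ε  0  1  2  3  4  5
  j  1  1  2  3  4  5
  b  2  1  2  3  4  5
  x  3  2  1  2  3  4
  f  4  3  2  2  3  4
  u  5  4  3  2  2  3
  a  6  5  4  3  3  3
The bottom-right entry gives D[6][5] = 3, so no sequence of fewer than 3 edits works. Backtracking through the table gives one optimal edit sequence (3 edits):
  jbxfua → bxfua (del j @1)
  bxfua → bxuua (sub f→u @3)
  bxuua → bxuul (sub a→l @5)
Edit distance = 3.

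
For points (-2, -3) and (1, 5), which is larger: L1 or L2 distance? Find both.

L1 = |-2 - 1| + |-3 - 5| = 3 + 8 = 11
L2 = √(3² + 8²) = √73 ≈ 8.544
L1 ≥ L2 always (equality iff movement is along one axis); L1 > L2 here.
Ratio L1/L2 = 11/√73 ≈ 1.2875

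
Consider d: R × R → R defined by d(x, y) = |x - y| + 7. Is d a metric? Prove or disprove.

No. d fails identity of indiscernibles (specifically d(x,x) = 0): d(4, 4) = |4 - 4| + 7 = 0 + 7 = 7 ≠ 0.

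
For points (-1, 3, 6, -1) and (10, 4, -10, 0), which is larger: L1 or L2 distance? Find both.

L1 = |-1 - 10| + |3 - 4| + |6 - (-10)| + |-1 - 0| = 11 + 1 + 16 + 1 = 29
L2 = √(11² + 1² + 16² + 1²) = √379 ≈ 19.4679
L1 ≥ L2 always (equality iff movement is along one axis); L1 > L2 here.
Ratio L1/L2 = 29/√379 ≈ 1.4896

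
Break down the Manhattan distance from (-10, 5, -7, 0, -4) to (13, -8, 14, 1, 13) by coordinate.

Σ|x_i - y_i| = |-10 - 13| + |5 - (-8)| + |-7 - 14| + |0 - 1| + |-4 - 13| = 23 + 13 + 21 + 1 + 17 = 75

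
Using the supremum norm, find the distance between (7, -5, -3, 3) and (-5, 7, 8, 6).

max(|x_i - y_i|) = max(|7 - (-5)|, |-5 - 7|, |-3 - 8|, |3 - 6|) = max(12, 12, 11, 3) = 12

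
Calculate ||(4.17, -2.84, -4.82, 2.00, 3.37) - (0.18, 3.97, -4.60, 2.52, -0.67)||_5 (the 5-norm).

(Σ|x_i - y_i|^5)^(1/5) = (|4.17 - 0.18|^5 + |-2.84 - 3.97|^5 + |-4.82 - (-4.6)|^5 + |2 - 2.52|^5 + |3.37 - (-0.67)|^5)^(1/5)
= (3.99^5 + 6.81^5 + 0.22^5 + 0.52^5 + 4.04^5)^(1/5) ≈ (1011.2638 + 14646.5575 + 0.0005 + 0.038 + 1076.2343)^(1/5) = (16734.0941)^(1/5) ≈ 6.9939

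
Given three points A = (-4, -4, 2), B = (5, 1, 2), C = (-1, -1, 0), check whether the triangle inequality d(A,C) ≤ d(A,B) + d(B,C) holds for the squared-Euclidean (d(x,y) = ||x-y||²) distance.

d(A,B) = 9² + 5² + 0² = 106, d(B,C) = 6² + 2² + 2² = 44, d(A,C) = 3² + 3² + 2² = 22.
d(A,C) = 22 ≤ 106 + 44 = 150. Triangle inequality is satisfied.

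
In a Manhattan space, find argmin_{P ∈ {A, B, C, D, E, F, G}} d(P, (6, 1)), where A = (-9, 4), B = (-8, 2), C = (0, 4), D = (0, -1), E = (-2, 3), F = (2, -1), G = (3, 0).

Distances: d(A) = 18, d(B) = 15, d(C) = 9, d(D) = 8, d(E) = 10, d(F) = 6, d(G) = 4. Nearest: G = (3, 0) with distance 4.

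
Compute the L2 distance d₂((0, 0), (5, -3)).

√(Σ(x_i - y_i)²) = √((0 - 5)² + (0 - (-3))²)
= √((-5)² + 3²) = √(25 + 9) = √34 ≈ 5.831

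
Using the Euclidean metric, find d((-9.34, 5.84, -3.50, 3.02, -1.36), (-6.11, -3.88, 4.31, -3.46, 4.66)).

√(Σ(x_i - y_i)²) = √((-9.34 - (-6.11))² + (5.84 - (-3.88))² + (-3.5 - 4.31)² + (3.02 - (-3.46))² + (-1.36 - 4.66)²)
= √((-3.23)² + 9.72² + (-7.81)² + 6.48² + (-6.02)²) = √(10.4329 + 94.4784 + 60.9961 + 41.9904 + 36.2404) = √244.1382 ≈ 15.6249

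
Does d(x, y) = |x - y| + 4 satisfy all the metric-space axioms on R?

No. d fails identity of indiscernibles (specifically d(x,x) = 0): d(4, 4) = |4 - 4| + 4 = 0 + 4 = 4 ≠ 0.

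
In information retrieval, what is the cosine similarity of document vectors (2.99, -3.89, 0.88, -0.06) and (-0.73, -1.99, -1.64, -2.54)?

With u = (2.99, -3.89, 0.88, -0.06), v = (-0.73, -1.99, -1.64, -2.54):
u·v = 2.99·(-0.73) + (-3.89)·(-1.99) + 0.88·(-1.64) + (-0.06)·(-2.54) = (-2.1827) + 7.7411 + (-1.4432) + 0.1524 = 4.2676.
|u| = √(2.99² + (-3.89)² + 0.88² + (-0.06)²) = √(8.9401 + 15.1321 + 0.7744 + 0.0036) = √24.8502, |v| = √((-0.73)² + (-1.99)² + (-1.64)² + (-2.54)²) = √(0.5329 + 3.9601 + 2.6896 + 6.4516) = √13.6342.
cos θ = (u·v)/(|u||v|) = 4.2676/(√24.8502·√13.6342) ≈ 0.2318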